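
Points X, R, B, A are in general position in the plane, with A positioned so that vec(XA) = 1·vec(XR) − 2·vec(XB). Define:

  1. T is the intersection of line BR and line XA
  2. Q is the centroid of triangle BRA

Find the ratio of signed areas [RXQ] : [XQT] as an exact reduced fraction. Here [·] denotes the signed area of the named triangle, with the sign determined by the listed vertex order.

Set X = (0, 0), R = (1, 0), B = (0, 1), A = (1, -2); any affine frame gives the same invariant.
1. T is the intersection of line BR and line XA ⇒ T = (-1, 2)
2. Q is the centroid of triangle BRA ⇒ Q = (2/3, -1/3)
2·[RXQ] = 1/3, 2·[XQT] = 1
[RXQ]:[XQT] = 1/3:1 = 1/3

[RXQ]:[XQT] = 1/3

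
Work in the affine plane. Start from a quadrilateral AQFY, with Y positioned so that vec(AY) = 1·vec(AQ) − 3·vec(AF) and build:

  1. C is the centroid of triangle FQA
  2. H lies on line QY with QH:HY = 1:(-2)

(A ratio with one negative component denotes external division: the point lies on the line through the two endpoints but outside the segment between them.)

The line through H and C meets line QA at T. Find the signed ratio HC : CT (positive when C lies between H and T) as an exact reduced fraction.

HC:CT = 8

Choose coordinates A = (0, 0), Q = (1, 0), F = (0, 1), Y = (1, -3).
1. C is the centroid of triangle FQA ⇒ C = (1/3, 1/3)
2. H lies on line QY with QH:HY = 1:(-2) ⇒ H = (1, 3)
line HC meets QA at T = (1/4, 0)
C = H + t·(T−H) with t = 8/9, so HC:CT = 8/9:1/9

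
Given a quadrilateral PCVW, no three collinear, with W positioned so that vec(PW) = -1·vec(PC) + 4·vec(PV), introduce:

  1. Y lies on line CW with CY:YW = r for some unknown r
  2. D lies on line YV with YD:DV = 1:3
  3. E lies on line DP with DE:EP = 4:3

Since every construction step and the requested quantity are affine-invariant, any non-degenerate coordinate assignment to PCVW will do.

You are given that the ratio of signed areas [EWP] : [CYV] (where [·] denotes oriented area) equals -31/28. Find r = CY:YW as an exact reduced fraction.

r = -3/5

Choose coordinates P = (0, 0), C = (1, 0), V = (0, 1), W = (-1, 4).
1. With CY:YW = r, write λ = r/(r+1) so Y = C + λ·(W−C); Y is affine-linear in λ
2. D lies on line YV with YD:DV = 1:3 ⇒ D is an affine combination of earlier points and hence also affine-linear in λ
3. E lies on line DP with DE:EP = 4:3 ⇒ E is an affine combination of earlier points and hence also affine-linear in λ
Every point depending on Y is an affine combination of Y and λ-independent points, so each such coordinate is linear in λ; the λ² term in each signed area is a multiple of (W−C)×(W−C) = 0, so 2·[EWP] and 2·[CYV] are each linear in λ. Evaluating at λ=0 and λ=1:
  2·[EWP] = -9/7·λ + 39/28,   2·[CYV] = 2·λ
So [EWP]:[CYV] = (-9/7·λ + 39/28) / (2·λ). Setting this equal to -31/28:
  -9/7·λ + 39/28 = -31/28·(2·λ)  ⇒  λ = -3/2
Then r = λ/(1−λ) = (-3/2)/(5/2) = -3/5. Check: with r = -3/5, Y = (4, -6) and [EWP]:[CYV] = -31/28 as required.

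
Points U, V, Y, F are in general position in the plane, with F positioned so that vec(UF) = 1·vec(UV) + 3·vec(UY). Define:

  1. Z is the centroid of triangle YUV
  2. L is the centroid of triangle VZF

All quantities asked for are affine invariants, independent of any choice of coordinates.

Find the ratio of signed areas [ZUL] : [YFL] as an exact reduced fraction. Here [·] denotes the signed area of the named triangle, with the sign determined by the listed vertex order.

[ZUL]:[YFL] = 1/13

Set U = (0, 0), V = (1, 0), Y = (0, 1), F = (1, 3); any affine frame gives the same invariant.
1. Z is the centroid of triangle YUV ⇒ Z = (1/3, 1/3)
2. L is the centroid of triangle VZF ⇒ L = (7/9, 10/9)
2·[ZUL] = -1/9, 2·[YFL] = -13/9
[ZUL]:[YFL] = -1/9:-13/9 = 1/13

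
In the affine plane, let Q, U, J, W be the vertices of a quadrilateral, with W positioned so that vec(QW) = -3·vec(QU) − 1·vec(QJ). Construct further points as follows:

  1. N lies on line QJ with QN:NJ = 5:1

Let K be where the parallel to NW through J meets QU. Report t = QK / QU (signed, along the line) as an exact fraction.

Choose coordinates Q = (0, 0), U = (1, 0), J = (0, 1), W = (-3, -1).
1. N lies on line QJ with QN:NJ = 5:1 ⇒ N = (0, 5/6)
through J parallel to NW: direction (-3, -11/6); meets QU at K = (-18/11, 0)
K = Q + t·(U−Q) with t = -18/11

t = -18/11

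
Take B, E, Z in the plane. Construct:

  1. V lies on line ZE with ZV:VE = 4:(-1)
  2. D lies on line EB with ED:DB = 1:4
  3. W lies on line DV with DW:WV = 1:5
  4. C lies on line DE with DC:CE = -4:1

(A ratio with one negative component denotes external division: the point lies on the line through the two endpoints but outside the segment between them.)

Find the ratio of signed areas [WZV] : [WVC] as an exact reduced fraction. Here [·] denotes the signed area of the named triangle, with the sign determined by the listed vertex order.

[WZV]:[WVC] = -3

Work in coordinates with B = (0, 0), E = (1, 0), Z = (0, 1).
1. V lies on line ZE with ZV:VE = 4:(-1) ⇒ V = (4/3, -1/3)
2. D lies on line EB with ED:DB = 1:4 ⇒ D = (4/5, 0)
3. W lies on line DV with DW:WV = 1:5 ⇒ W = (8/9, -1/18)
4. C lies on line DE with DC:CE = -4:1 ⇒ C = (16/15, 0)
2·[WZV] = -2/9, 2·[WVC] = 2/27
[WZV]:[WVC] = -2/9:2/27 = -3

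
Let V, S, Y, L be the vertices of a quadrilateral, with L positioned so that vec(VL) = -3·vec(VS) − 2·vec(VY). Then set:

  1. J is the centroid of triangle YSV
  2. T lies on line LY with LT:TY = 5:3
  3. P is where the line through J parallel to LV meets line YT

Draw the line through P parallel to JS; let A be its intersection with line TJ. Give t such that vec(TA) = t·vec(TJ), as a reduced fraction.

Set V = (0, 0), S = (1, 0), Y = (0, 1), L = (-3, -2); any affine frame gives the same invariant.
1. J is the centroid of triangle YSV ⇒ J = (1/3, 1/3)
2. T lies on line LY with LT:TY = 5:3 ⇒ T = (-9/8, -1/8)
3. P is where the line through J parallel to LV meets line YT ⇒ P = (-8/3, -5/3)
through P parallel to JS: direction (2/3, -1/3); meets TJ at A = (-226/57, -58/57)
A = T + t·(J−T) with t = -37/19

t = -37/19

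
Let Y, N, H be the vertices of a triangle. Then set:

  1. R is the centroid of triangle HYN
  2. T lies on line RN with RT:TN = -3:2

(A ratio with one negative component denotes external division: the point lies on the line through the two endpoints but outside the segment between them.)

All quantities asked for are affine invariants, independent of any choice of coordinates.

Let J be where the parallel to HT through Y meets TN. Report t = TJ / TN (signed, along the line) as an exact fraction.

Assign Y = (0, 0), N = (1, 0), H = (0, 1) — the answer is frame-independent, so this choice is without loss of generality.
1. R is the centroid of triangle HYN ⇒ R = (1/3, 1/3)
2. T lies on line RN with RT:TN = -3:2 ⇒ T = (7/3, -2/3)
through Y parallel to HT: direction (7/3, -5/3); meets TN at J = (-7/3, 5/3)
J = T + t·(N−T) with t = 7/2

t = 7/2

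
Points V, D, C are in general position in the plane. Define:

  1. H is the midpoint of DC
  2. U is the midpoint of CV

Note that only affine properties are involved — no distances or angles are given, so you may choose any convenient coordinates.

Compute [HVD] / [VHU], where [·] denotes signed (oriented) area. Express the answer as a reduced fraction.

Assign V = (0, 0), D = (1, 0), C = (0, 1) — the answer is frame-independent, so this choice is without loss of generality.
1. H is the midpoint of DC ⇒ H = (1/2, 1/2)
2. U is the midpoint of CV ⇒ U = (0, 1/2)
2·[HVD] = 1/2, 2·[VHU] = 1/4
[HVD]:[VHU] = 1/2:1/4 = 2

[HVD]:[VHU] = 2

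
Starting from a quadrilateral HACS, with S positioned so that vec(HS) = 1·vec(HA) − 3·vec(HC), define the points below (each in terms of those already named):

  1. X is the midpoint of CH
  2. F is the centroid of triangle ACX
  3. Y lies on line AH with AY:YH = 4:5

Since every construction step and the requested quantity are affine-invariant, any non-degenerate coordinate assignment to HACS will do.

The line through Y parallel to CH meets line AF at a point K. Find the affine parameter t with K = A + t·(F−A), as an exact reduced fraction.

t = 2/3

Work in coordinates with H = (0, 0), A = (1, 0), C = (0, 1), S = (1, -3).
1. X is the midpoint of CH ⇒ X = (0, 1/2)
2. F is the centroid of triangle ACX ⇒ F = (1/3, 1/2)
3. Y lies on line AH with AY:YH = 4:5 ⇒ Y = (5/9, 0)
through Y parallel to CH: direction (0, -1); meets AF at K = (5/9, 1/3)
K = A + t·(F−A) with t = 2/3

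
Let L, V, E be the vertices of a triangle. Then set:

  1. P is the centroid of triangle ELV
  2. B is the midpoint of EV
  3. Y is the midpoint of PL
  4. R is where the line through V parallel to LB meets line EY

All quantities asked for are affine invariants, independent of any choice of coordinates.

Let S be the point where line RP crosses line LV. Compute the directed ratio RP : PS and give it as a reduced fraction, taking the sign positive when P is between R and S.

Choose coordinates L = (0, 0), V = (1, 0), E = (0, 1).
1. P is the centroid of triangle ELV ⇒ P = (1/3, 1/3)
2. B is the midpoint of EV ⇒ B = (1/2, 1/2)
3. Y is the midpoint of PL ⇒ Y = (1/6, 1/6)
4. R is where the line through V parallel to LB meets line EY ⇒ R = (1/3, -2/3)
line RP meets LV at S = (1/3, 0)
P = R + t·(S−R) with t = 3/2, so RP:PS = 3/2:-1/2

RP:PS = -3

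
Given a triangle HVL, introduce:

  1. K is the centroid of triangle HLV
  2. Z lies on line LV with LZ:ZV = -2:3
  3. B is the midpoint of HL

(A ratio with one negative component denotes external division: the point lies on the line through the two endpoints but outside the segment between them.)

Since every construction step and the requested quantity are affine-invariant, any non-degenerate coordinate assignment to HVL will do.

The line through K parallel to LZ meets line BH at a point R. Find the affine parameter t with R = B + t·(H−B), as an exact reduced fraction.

Set H = (0, 0), V = (1, 0), L = (0, 1); any affine frame gives the same invariant.
1. K is the centroid of triangle HLV ⇒ K = (1/3, 1/3)
2. Z lies on line LV with LZ:ZV = -2:3 ⇒ Z = (-2, 3)
3. B is the midpoint of HL ⇒ B = (0, 1/2)
through K parallel to LZ: direction (-2, 2); meets BH at R = (0, 2/3)
R = B + t·(H−B) with t = -1/3

t = -1/3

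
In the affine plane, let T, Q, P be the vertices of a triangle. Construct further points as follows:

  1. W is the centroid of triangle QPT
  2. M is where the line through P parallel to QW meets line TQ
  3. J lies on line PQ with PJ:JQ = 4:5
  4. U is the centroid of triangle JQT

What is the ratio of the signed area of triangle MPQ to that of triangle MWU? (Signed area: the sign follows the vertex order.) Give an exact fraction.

[MPQ]:[MWU] = 81/16

Choose coordinates T = (0, 0), Q = (1, 0), P = (0, 1).
1. W is the centroid of triangle QPT ⇒ W = (1/3, 1/3)
2. M is where the line through P parallel to QW meets line TQ ⇒ M = (2, 0)
3. J lies on line PQ with PJ:JQ = 4:5 ⇒ J = (4/9, 5/9)
4. U is the centroid of triangle JQT ⇒ U = (13/27, 5/27)
2·[MPQ] = 1, 2·[MWU] = 16/81
[MPQ]:[MWU] = 1:16/81 = 81/16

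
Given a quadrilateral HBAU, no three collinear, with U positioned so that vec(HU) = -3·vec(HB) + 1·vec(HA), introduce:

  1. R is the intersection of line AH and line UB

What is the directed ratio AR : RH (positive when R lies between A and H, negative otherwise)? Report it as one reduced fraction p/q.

Assign H = (0, 0), B = (1, 0), A = (0, 1), U = (-3, 1) — the answer is frame-independent, so this choice is without loss of generality.
1. R is the intersection of line AH and line UB ⇒ R = (0, 1/4)
R = A + t·(H−A) with t = 3/4, so AR:RH = t:(1−t) = 3/4:1/4

AR:RH = 3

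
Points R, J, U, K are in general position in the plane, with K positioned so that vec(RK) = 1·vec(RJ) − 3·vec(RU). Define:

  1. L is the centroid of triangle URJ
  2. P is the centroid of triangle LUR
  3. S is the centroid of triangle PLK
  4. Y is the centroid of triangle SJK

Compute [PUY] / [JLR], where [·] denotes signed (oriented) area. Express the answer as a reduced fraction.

[PUY]:[JLR] = -17/27

Choose coordinates R = (0, 0), J = (1, 0), U = (0, 1), K = (1, -3).
1. L is the centroid of triangle URJ ⇒ L = (1/3, 1/3)
2. P is the centroid of triangle LUR ⇒ P = (1/9, 4/9)
3. S is the centroid of triangle PLK ⇒ S = (13/27, -20/27)
4. Y is the centroid of triangle SJK ⇒ Y = (67/81, -101/81)
2·[PUY] = -17/81, 2·[JLR] = 1/3
[PUY]:[JLR] = -17/81:1/3 = -17/27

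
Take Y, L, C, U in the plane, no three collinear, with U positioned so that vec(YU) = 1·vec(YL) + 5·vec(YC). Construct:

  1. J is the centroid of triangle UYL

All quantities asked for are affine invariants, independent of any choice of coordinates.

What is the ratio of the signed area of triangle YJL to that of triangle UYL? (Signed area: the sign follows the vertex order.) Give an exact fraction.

Assign Y = (0, 0), L = (1, 0), C = (0, 1), U = (1, 5) — the answer is frame-independent, so this choice is without loss of generality.
1. J is the centroid of triangle UYL ⇒ J = (2/3, 5/3)
2·[YJL] = -5/3, 2·[UYL] = 5
[YJL]:[UYL] = -5/3:5 = -1/3

[YJL]:[UYL] = -1/3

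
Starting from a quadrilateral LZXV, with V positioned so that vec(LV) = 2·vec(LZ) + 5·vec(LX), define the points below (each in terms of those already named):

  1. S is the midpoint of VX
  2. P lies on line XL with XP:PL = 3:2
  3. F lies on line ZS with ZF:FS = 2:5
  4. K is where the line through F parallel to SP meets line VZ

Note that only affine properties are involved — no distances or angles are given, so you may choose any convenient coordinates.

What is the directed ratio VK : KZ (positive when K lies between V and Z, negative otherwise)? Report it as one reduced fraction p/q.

VK:KZ = 9/5

Assign L = (0, 0), Z = (1, 0), X = (0, 1), V = (2, 5) — the answer is frame-independent, so this choice is without loss of generality.
1. S is the midpoint of VX ⇒ S = (1, 3)
2. P lies on line XL with XP:PL = 3:2 ⇒ P = (0, 2/5)
3. F lies on line ZS with ZF:FS = 2:5 ⇒ F = (1, 6/7)
4. K is where the line through F parallel to SP meets line VZ ⇒ K = (19/14, 25/14)
K = V + t·(Z−V) with t = 9/14, so VK:KZ = t:(1−t) = 9/14:5/14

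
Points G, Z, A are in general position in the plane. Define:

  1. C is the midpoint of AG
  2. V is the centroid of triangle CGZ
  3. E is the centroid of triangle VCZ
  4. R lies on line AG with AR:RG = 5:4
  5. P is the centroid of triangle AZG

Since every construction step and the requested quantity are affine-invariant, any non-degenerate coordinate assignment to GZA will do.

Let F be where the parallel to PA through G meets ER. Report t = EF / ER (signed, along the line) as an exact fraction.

t = 5/3

Work in coordinates with G = (0, 0), Z = (1, 0), A = (0, 1).
1. C is the midpoint of AG ⇒ C = (0, 1/2)
2. V is the centroid of triangle CGZ ⇒ V = (1/3, 1/6)
3. E is the centroid of triangle VCZ ⇒ E = (4/9, 2/9)
4. R lies on line AG with AR:RG = 5:4 ⇒ R = (0, 4/9)
5. P is the centroid of triangle AZG ⇒ P = (1/3, 1/3)
through G parallel to PA: direction (-1/3, 2/3); meets ER at F = (-8/27, 16/27)
F = E + t·(R−E) with t = 5/3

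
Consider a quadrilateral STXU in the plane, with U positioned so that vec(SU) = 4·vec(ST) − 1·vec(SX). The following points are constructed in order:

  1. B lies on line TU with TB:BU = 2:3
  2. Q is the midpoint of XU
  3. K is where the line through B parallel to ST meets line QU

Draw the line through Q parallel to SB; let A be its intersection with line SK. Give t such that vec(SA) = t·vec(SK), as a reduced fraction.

t = 10/3

Choose coordinates S = (0, 0), T = (1, 0), X = (0, 1), U = (4, -1).
1. B lies on line TU with TB:BU = 2:3 ⇒ B = (11/5, -2/5)
2. Q is the midpoint of XU ⇒ Q = (2, 0)
3. K is where the line through B parallel to ST meets line QU ⇒ K = (14/5, -2/5)
through Q parallel to SB: direction (11/5, -2/5); meets SK at A = (28/3, -4/3)
A = S + t·(K−S) with t = 10/3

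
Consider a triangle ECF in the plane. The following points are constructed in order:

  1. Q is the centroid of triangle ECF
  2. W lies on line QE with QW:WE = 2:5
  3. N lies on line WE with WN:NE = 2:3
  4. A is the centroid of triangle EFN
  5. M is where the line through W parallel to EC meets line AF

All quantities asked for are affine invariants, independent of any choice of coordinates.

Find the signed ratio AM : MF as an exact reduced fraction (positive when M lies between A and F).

Assign E = (0, 0), C = (1, 0), F = (0, 1) — the answer is frame-independent, so this choice is without loss of generality.
1. Q is the centroid of triangle ECF ⇒ Q = (1/3, 1/3)
2. W lies on line QE with QW:WE = 2:5 ⇒ W = (5/21, 5/21)
3. N lies on line WE with WN:NE = 2:3 ⇒ N = (1/7, 1/7)
4. A is the centroid of triangle EFN ⇒ A = (1/21, 8/21)
5. M is where the line through W parallel to EC meets line AF ⇒ M = (16/273, 5/21)
M = A + t·(F−A) with t = -3/13, so AM:MF = t:(1−t) = -3/13:16/13

AM:MF = -3/16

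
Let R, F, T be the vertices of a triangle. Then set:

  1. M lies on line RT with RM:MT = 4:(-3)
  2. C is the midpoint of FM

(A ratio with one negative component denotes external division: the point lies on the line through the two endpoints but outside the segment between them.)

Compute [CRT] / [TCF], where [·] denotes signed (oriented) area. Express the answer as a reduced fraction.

[CRT]:[TCF] = 1/3

Set R = (0, 0), F = (1, 0), T = (0, 1); any affine frame gives the same invariant.
1. M lies on line RT with RM:MT = 4:(-3) ⇒ M = (0, 4)
2. C is the midpoint of FM ⇒ C = (1/2, 2)
2·[CRT] = -1/2, 2·[TCF] = -3/2
[CRT]:[TCF] = -1/2:-3/2 = 1/3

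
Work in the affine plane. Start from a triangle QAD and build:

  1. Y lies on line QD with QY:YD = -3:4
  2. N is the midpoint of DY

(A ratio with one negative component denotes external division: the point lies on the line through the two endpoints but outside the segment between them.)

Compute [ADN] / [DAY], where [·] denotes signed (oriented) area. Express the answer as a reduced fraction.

Work in coordinates with Q = (0, 0), A = (1, 0), D = (0, 1).
1. Y lies on line QD with QY:YD = -3:4 ⇒ Y = (0, -3)
2. N is the midpoint of DY ⇒ N = (0, -1)
2·[ADN] = 2, 2·[DAY] = -4
[ADN]:[DAY] = 2:-4 = -1/2

[ADN]:[DAY] = -1/2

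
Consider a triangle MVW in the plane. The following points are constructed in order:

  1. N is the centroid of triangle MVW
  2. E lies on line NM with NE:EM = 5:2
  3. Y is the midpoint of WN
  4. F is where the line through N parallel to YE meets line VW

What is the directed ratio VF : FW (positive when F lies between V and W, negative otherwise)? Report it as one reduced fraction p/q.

Work in coordinates with M = (0, 0), V = (1, 0), W = (0, 1).
1. N is the centroid of triangle MVW ⇒ N = (1/3, 1/3)
2. E lies on line NM with NE:EM = 5:2 ⇒ E = (2/21, 2/21)
3. Y is the midpoint of WN ⇒ Y = (1/6, 2/3)
4. F is where the line through N parallel to YE meets line VW ⇒ F = (10/27, 17/27)
F = V + t·(W−V) with t = 17/27, so VF:FW = t:(1−t) = 17/27:10/27

VF:FW = 17/10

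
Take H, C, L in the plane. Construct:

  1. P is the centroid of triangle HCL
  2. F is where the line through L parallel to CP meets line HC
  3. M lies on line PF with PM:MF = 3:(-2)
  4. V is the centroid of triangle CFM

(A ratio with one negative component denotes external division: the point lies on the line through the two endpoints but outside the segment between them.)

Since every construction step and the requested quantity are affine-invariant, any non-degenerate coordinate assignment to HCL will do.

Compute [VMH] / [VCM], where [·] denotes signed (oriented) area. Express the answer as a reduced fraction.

Set H = (0, 0), C = (1, 0), L = (0, 1); any affine frame gives the same invariant.
1. P is the centroid of triangle HCL ⇒ P = (1/3, 1/3)
2. F is where the line through L parallel to CP meets line HC ⇒ F = (2, 0)
3. M lies on line PF with PM:MF = 3:(-2) ⇒ M = (16/3, -2/3)
4. V is the centroid of triangle CFM ⇒ V = (25/9, -2/9)
2·[VMH] = -2/3, 2·[VCM] = 2/9
[VMH]:[VCM] = -2/3:2/9 = -3

[VMH]:[VCM] = -3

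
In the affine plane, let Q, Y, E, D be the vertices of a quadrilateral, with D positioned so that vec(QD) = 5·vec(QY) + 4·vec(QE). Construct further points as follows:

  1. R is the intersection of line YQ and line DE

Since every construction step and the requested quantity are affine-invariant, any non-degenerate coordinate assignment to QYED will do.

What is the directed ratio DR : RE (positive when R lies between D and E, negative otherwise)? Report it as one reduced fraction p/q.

DR:RE = -4

Work in coordinates with Q = (0, 0), Y = (1, 0), E = (0, 1), D = (5, 4).
1. R is the intersection of line YQ and line DE ⇒ R = (-5/3, 0)
R = D + t·(E−D) with t = 4/3, so DR:RE = t:(1−t) = 4/3:-1/3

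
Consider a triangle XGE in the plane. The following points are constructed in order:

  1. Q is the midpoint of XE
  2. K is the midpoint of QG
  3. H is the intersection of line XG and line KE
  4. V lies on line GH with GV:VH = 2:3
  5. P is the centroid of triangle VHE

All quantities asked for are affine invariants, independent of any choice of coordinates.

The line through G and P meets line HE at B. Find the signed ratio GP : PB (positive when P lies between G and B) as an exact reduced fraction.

Assign X = (0, 0), G = (1, 0), E = (0, 1) — the answer is frame-independent, so this choice is without loss of generality.
1. Q is the midpoint of XE ⇒ Q = (0, 1/2)
2. K is the midpoint of QG ⇒ K = (1/2, 1/4)
3. H is the intersection of line XG and line KE ⇒ H = (2/3, 0)
4. V lies on line GH with GV:VH = 2:3 ⇒ V = (13/15, 0)
5. P is the centroid of triangle VHE ⇒ P = (23/45, 1/3)
line GP meets HE at B = (7/18, 5/12)
P = G + t·(B−G) with t = 4/5, so GP:PB = 4/5:1/5

GP:PB = 4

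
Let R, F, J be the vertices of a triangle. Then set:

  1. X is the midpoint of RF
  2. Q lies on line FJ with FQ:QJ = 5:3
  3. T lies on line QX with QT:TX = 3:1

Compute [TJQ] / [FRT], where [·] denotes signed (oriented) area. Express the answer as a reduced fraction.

Choose coordinates R = (0, 0), F = (1, 0), J = (0, 1).
1. X is the midpoint of RF ⇒ X = (1/2, 0)
2. Q lies on line FJ with FQ:QJ = 5:3 ⇒ Q = (3/8, 5/8)
3. T lies on line QX with QT:TX = 3:1 ⇒ T = (15/32, 5/32)
2·[TJQ] = -9/64, 2·[FRT] = -5/32
[TJQ]:[FRT] = -9/64:-5/32 = 9/10

[TJQ]:[FRT] = 9/10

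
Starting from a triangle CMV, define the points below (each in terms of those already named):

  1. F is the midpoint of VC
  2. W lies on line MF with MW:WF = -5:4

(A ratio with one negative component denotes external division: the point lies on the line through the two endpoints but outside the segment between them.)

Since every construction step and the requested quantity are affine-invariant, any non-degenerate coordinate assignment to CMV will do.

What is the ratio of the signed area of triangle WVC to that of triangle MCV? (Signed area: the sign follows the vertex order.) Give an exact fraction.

Assign C = (0, 0), M = (1, 0), V = (0, 1) — the answer is frame-independent, so this choice is without loss of generality.
1. F is the midpoint of VC ⇒ F = (0, 1/2)
2. W lies on line MF with MW:WF = -5:4 ⇒ W = (-4, 5/2)
2·[WVC] = -4, 2·[MCV] = -1
[WVC]:[MCV] = -4:-1 = 4

[WVC]:[MCV] = 4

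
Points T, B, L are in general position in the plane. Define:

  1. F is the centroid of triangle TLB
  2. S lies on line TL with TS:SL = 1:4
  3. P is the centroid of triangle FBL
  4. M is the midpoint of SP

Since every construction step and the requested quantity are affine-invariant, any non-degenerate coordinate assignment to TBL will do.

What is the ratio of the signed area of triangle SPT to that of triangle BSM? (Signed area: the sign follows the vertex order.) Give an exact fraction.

[SPT]:[BSM] = 8/15

Assign T = (0, 0), B = (1, 0), L = (0, 1) — the answer is frame-independent, so this choice is without loss of generality.
1. F is the centroid of triangle TLB ⇒ F = (1/3, 1/3)
2. S lies on line TL with TS:SL = 1:4 ⇒ S = (0, 1/5)
3. P is the centroid of triangle FBL ⇒ P = (4/9, 4/9)
4. M is the midpoint of SP ⇒ M = (2/9, 29/90)
2·[SPT] = -4/45, 2·[BSM] = -1/6
[SPT]:[BSM] = -4/45:-1/6 = 8/15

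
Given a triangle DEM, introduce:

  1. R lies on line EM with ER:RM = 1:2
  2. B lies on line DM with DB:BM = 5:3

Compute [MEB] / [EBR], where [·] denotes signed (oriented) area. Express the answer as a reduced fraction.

[MEB]:[EBR] = 3

Choose coordinates D = (0, 0), E = (1, 0), M = (0, 1).
1. R lies on line EM with ER:RM = 1:2 ⇒ R = (2/3, 1/3)
2. B lies on line DM with DB:BM = 5:3 ⇒ B = (0, 5/8)
2·[MEB] = -3/8, 2·[EBR] = -1/8
[MEB]:[EBR] = -3/8:-1/8 = 3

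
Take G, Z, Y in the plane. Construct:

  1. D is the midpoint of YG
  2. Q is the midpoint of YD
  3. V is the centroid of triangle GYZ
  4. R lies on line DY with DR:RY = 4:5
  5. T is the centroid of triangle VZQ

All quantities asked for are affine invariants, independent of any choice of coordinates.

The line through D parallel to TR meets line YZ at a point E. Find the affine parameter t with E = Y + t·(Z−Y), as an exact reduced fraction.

t = 8/3

Work in coordinates with G = (0, 0), Z = (1, 0), Y = (0, 1).
1. D is the midpoint of YG ⇒ D = (0, 1/2)
2. Q is the midpoint of YD ⇒ Q = (0, 3/4)
3. V is the centroid of triangle GYZ ⇒ V = (1/3, 1/3)
4. R lies on line DY with DR:RY = 4:5 ⇒ R = (0, 13/18)
5. T is the centroid of triangle VZQ ⇒ T = (4/9, 13/36)
through D parallel to TR: direction (-4/9, 13/36); meets YZ at E = (8/3, -5/3)
E = Y + t·(Z−Y) with t = 8/3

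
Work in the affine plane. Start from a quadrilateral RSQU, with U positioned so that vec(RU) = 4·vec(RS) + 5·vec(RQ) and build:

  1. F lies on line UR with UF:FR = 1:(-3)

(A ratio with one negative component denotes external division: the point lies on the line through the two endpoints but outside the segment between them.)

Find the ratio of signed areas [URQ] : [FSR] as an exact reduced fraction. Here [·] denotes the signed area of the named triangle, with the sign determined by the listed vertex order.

[URQ]:[FSR] = 8/15

Work in coordinates with R = (0, 0), S = (1, 0), Q = (0, 1), U = (4, 5).
1. F lies on line UR with UF:FR = 1:(-3) ⇒ F = (6, 15/2)
2·[URQ] = -4, 2·[FSR] = -15/2
[URQ]:[FSR] = -4:-15/2 = 8/15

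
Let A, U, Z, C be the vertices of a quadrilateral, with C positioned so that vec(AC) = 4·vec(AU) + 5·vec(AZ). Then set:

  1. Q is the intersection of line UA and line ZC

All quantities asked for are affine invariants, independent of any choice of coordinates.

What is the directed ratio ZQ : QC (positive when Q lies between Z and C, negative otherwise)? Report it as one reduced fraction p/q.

Set A = (0, 0), U = (1, 0), Z = (0, 1), C = (4, 5); any affine frame gives the same invariant.
1. Q is the intersection of line UA and line ZC ⇒ Q = (-1, 0)
Q = Z + t·(C−Z) with t = -1/4, so ZQ:QC = t:(1−t) = -1/4:5/4

ZQ:QC = -1/5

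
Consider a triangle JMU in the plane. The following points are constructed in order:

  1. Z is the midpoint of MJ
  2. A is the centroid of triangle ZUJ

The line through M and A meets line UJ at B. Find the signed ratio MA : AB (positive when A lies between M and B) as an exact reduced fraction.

MA:AB = 5

Choose coordinates J = (0, 0), M = (1, 0), U = (0, 1).
1. Z is the midpoint of MJ ⇒ Z = (1/2, 0)
2. A is the centroid of triangle ZUJ ⇒ A = (1/6, 1/3)
line MA meets UJ at B = (0, 2/5)
A = M + t·(B−M) with t = 5/6, so MA:AB = 5/6:1/6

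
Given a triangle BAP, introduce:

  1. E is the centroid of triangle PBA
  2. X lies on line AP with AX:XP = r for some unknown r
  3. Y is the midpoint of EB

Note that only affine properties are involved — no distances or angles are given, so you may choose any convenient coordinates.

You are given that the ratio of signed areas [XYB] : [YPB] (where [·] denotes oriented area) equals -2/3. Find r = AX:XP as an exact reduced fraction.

Choose coordinates B = (0, 0), A = (1, 0), P = (0, 1).
1. E is the centroid of triangle PBA ⇒ E = (1/3, 1/3)
2. With AX:XP = r, write λ = r/(r+1) so X = A + λ·(P−A); X is affine-linear in λ
3. Y is the midpoint of EB ⇒ Y = (1/6, 1/6)
Every point depending on X is an affine combination of X and λ-independent points, so each such coordinate is linear in λ; the λ² term in each signed area is a multiple of (P−A)×(P−A) = 0, so 2·[XYB] and 2·[YPB] are each linear in λ. Evaluating at λ=0 and λ=1:
  2·[XYB] = -1/3·λ + 1/6,   2·[YPB] = 1/6
So [XYB]:[YPB] = (-1/3·λ + 1/6) / (1/6). Setting this equal to -2/3:
  -1/3·λ + 1/6 = -2/3·(1/6)  ⇒  λ = 5/6
Then r = λ/(1−λ) = (5/6)/(1/6) = 5. Check: with r = 5, X = (1/6, 5/6) and [XYB]:[YPB] = -2/3 as required.

r = 5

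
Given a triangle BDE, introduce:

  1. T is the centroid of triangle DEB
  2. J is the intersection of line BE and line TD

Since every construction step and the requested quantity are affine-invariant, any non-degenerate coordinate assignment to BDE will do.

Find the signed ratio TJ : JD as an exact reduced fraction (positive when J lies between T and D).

Work in coordinates with B = (0, 0), D = (1, 0), E = (0, 1).
1. T is the centroid of triangle DEB ⇒ T = (1/3, 1/3)
2. J is the intersection of line BE and line TD ⇒ J = (0, 1/2)
J = T + t·(D−T) with t = -1/2, so TJ:JD = t:(1−t) = -1/2:3/2

TJ:JD = -1/3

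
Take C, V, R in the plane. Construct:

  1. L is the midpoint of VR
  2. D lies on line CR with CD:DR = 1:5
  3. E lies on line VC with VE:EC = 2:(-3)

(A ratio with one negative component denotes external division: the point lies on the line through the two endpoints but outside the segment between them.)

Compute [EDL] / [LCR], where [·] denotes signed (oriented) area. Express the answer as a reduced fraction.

Set C = (0, 0), V = (1, 0), R = (0, 1); any affine frame gives the same invariant.
1. L is the midpoint of VR ⇒ L = (1/2, 1/2)
2. D lies on line CR with CD:DR = 1:5 ⇒ D = (0, 1/6)
3. E lies on line VC with VE:EC = 2:(-3) ⇒ E = (3, 0)
2·[EDL] = -13/12, 2·[LCR] = -1/2
[EDL]:[LCR] = -13/12:-1/2 = 13/6

[EDL]:[LCR] = 13/6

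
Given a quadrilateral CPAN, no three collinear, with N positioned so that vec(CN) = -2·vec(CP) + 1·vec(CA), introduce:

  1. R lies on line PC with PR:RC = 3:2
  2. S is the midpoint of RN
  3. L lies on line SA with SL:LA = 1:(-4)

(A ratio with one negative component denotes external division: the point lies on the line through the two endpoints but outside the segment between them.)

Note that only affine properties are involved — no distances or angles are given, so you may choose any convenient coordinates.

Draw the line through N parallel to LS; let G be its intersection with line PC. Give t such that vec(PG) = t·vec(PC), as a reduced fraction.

t = 23/5

Work in coordinates with C = (0, 0), P = (1, 0), A = (0, 1), N = (-2, 1).
1. R lies on line PC with PR:RC = 3:2 ⇒ R = (2/5, 0)
2. S is the midpoint of RN ⇒ S = (-4/5, 1/2)
3. L lies on line SA with SL:LA = 1:(-4) ⇒ L = (-16/15, 1/3)
through N parallel to LS: direction (4/15, 1/6); meets PC at G = (-18/5, 0)
G = P + t·(C−P) with t = 23/5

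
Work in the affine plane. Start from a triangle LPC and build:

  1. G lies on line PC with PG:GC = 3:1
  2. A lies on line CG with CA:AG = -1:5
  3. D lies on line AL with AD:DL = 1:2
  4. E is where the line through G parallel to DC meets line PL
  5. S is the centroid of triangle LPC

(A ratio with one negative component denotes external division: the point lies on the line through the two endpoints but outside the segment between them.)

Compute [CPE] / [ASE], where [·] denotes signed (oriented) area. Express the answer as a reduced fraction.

Set L = (0, 0), P = (1, 0), C = (0, 1); any affine frame gives the same invariant.
1. G lies on line PC with PG:GC = 3:1 ⇒ G = (1/4, 3/4)
2. A lies on line CG with CA:AG = -1:5 ⇒ A = (-1/16, 17/16)
3. D lies on line AL with AD:DL = 1:2 ⇒ D = (-1/24, 17/24)
4. E is where the line through G parallel to DC meets line PL ⇒ E = (1/7, 0)
5. S is the centroid of triangle LPC ⇒ S = (1/3, 1/3)
2·[CPE] = -6/7, 2·[ASE] = -13/48
[CPE]:[ASE] = -6/7:-13/48 = 288/91

[CPE]:[ASE] = 288/91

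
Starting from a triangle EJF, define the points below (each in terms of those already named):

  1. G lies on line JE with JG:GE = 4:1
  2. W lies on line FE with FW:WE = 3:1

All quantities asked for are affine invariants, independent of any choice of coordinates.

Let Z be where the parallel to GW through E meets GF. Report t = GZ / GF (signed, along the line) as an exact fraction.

t = -1/3

Choose coordinates E = (0, 0), J = (1, 0), F = (0, 1).
1. G lies on line JE with JG:GE = 4:1 ⇒ G = (1/5, 0)
2. W lies on line FE with FW:WE = 3:1 ⇒ W = (0, 1/4)
through E parallel to GW: direction (-1/5, 1/4); meets GF at Z = (4/15, -1/3)
Z = G + t·(F−G) with t = -1/3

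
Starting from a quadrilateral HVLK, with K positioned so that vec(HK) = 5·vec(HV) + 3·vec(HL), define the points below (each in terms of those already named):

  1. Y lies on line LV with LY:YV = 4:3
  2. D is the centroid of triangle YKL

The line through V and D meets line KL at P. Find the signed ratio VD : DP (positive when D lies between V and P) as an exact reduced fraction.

Choose coordinates H = (0, 0), V = (1, 0), L = (0, 1), K = (5, 3).
1. Y lies on line LV with LY:YV = 4:3 ⇒ Y = (4/7, 3/7)
2. D is the centroid of triangle YKL ⇒ D = (13/7, 31/21)
line VD meets KL at P = (35/17, 31/17)
D = V + t·(P−V) with t = 17/21, so VD:DP = 17/21:4/21

VD:DP = 17/4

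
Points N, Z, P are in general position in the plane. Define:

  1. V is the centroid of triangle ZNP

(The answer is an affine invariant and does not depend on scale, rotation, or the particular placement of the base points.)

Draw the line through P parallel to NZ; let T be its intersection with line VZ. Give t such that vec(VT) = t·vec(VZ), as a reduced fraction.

t = -2

Choose coordinates N = (0, 0), Z = (1, 0), P = (0, 1).
1. V is the centroid of triangle ZNP ⇒ V = (1/3, 1/3)
through P parallel to NZ: direction (1, 0); meets VZ at T = (-1, 1)
T = V + t·(Z−V) with t = -2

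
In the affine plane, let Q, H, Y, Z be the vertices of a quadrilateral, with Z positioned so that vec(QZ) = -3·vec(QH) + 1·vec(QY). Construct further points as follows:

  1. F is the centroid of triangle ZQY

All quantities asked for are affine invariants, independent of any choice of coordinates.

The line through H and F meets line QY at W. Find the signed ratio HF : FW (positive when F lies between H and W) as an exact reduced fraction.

Work in coordinates with Q = (0, 0), H = (1, 0), Y = (0, 1), Z = (-3, 1).
1. F is the centroid of triangle ZQY ⇒ F = (-1, 2/3)
line HF meets QY at W = (0, 1/3)
F = H + t·(W−H) with t = 2, so HF:FW = 2:-1

HF:FW = -2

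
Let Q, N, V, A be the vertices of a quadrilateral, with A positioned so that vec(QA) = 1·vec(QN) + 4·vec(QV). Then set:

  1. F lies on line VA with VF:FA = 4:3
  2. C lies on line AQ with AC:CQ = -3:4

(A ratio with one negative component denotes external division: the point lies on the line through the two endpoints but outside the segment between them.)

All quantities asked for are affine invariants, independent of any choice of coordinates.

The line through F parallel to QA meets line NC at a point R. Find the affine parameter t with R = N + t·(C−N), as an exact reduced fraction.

Choose coordinates Q = (0, 0), N = (1, 0), V = (0, 1), A = (1, 4).
1. F lies on line VA with VF:FA = 4:3 ⇒ F = (4/7, 19/7)
2. C lies on line AQ with AC:CQ = -3:4 ⇒ C = (4, 16)
through F parallel to QA: direction (1, 4); meets NC at R = (121/28, 124/7)
R = N + t·(C−N) with t = 31/28

t = 31/28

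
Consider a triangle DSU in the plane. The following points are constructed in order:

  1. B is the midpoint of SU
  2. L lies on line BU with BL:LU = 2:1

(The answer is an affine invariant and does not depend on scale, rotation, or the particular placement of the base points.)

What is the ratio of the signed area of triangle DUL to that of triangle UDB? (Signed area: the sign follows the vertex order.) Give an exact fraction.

Work in coordinates with D = (0, 0), S = (1, 0), U = (0, 1).
1. B is the midpoint of SU ⇒ B = (1/2, 1/2)
2. L lies on line BU with BL:LU = 2:1 ⇒ L = (1/6, 5/6)
2·[DUL] = -1/6, 2·[UDB] = 1/2
[DUL]:[UDB] = -1/6:1/2 = -1/3

[DUL]:[UDB] = -1/3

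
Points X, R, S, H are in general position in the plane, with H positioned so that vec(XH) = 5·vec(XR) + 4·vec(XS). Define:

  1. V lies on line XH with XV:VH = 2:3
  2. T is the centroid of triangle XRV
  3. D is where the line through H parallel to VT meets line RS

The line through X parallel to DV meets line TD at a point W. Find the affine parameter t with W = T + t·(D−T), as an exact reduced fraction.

Assign X = (0, 0), R = (1, 0), S = (0, 1), H = (5, 4) — the answer is frame-independent, so this choice is without loss of generality.
1. V lies on line XH with XV:VH = 2:3 ⇒ V = (2, 8/5)
2. T is the centroid of triangle XRV ⇒ T = (1, 8/15)
3. D is where the line through H parallel to VT meets line RS ⇒ D = (35/31, -4/31)
through X parallel to DV: direction (27/31, 268/155); meets TD at W = (765/961, 4556/2883)
W = T + t·(D−T) with t = -49/31

t = -49/31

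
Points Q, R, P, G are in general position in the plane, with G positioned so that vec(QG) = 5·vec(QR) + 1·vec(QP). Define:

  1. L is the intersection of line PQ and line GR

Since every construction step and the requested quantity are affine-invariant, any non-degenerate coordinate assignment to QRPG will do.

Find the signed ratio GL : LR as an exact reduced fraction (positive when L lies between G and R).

Work in coordinates with Q = (0, 0), R = (1, 0), P = (0, 1), G = (5, 1).
1. L is the intersection of line PQ and line GR ⇒ L = (0, -1/4)
L = G + t·(R−G) with t = 5/4, so GL:LR = t:(1−t) = 5/4:-1/4

GL:LR = -5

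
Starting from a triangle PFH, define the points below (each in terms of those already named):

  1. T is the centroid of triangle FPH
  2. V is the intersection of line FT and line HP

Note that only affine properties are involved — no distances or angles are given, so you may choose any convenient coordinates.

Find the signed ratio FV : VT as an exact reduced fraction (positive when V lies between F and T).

FV:VT = -3

Work in coordinates with P = (0, 0), F = (1, 0), H = (0, 1).
1. T is the centroid of triangle FPH ⇒ T = (1/3, 1/3)
2. V is the intersection of line FT and line HP ⇒ V = (0, 1/2)
V = F + t·(T−F) with t = 3/2, so FV:VT = t:(1−t) = 3/2:-1/2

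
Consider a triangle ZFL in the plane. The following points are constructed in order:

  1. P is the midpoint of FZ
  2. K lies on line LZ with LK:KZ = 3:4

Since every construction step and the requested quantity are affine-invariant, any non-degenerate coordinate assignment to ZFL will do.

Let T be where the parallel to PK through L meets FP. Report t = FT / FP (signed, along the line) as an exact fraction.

t = 1/4

Work in coordinates with Z = (0, 0), F = (1, 0), L = (0, 1).
1. P is the midpoint of FZ ⇒ P = (1/2, 0)
2. K lies on line LZ with LK:KZ = 3:4 ⇒ K = (0, 4/7)
through L parallel to PK: direction (-1/2, 4/7); meets FP at T = (7/8, 0)
T = F + t·(P−F) with t = 1/4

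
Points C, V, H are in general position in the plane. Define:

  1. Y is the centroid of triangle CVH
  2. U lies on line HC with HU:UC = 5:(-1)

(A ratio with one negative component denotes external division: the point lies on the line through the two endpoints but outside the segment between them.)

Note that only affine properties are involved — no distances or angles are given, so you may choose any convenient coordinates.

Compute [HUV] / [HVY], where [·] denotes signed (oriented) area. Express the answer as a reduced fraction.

Set C = (0, 0), V = (1, 0), H = (0, 1); any affine frame gives the same invariant.
1. Y is the centroid of triangle CVH ⇒ Y = (1/3, 1/3)
2. U lies on line HC with HU:UC = 5:(-1) ⇒ U = (0, -1/4)
2·[HUV] = 5/4, 2·[HVY] = -1/3
[HUV]:[HVY] = 5/4:-1/3 = -15/4

[HUV]:[HVY] = -15/4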